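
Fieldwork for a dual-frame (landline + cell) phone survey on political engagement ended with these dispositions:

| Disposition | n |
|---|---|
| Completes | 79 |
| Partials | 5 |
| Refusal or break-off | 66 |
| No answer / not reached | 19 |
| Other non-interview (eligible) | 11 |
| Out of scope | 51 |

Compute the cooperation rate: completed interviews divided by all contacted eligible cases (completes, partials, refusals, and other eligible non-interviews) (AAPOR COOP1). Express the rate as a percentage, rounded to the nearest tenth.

49.1%

Num: 79
Denominator: 79 + 5 + 66 + 11 = 161
COOP1 = 79 / 161 = 0.4907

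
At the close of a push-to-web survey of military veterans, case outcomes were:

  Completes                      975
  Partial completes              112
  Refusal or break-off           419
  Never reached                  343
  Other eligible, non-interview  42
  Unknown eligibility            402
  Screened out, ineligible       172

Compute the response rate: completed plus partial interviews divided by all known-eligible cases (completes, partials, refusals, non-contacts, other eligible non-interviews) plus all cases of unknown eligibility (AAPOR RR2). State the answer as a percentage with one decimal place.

47.4%

Numerator: 975 + 112 = 1087
Base: 975 + 112 + 419 + 343 + 42 + 402 = 2293
RR2 = 1087 / 2293 = 0.4741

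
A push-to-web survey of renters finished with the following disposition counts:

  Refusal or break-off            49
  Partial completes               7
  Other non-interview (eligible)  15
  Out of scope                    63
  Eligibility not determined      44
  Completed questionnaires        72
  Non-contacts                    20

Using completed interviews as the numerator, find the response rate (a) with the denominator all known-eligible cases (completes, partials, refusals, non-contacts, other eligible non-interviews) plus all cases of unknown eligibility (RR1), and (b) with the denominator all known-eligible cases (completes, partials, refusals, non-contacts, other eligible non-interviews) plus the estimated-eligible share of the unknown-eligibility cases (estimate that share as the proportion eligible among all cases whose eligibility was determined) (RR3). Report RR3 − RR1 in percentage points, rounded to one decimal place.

Top → 72
Denom → 72 + 7 + 49 + 20 + 15 + 44 = 207
RR1 = 72 / 207 = 0.3478
Known eligible → 72 + 7 + 49 + 20 + 15 = 163
e = 163 / (163 + 63) = 163 / 226 = 0.7212
Eligible share of unknowns → 0.7212 × 44 = 31.73
Denom → 163 + 31.73 = 194.73
RR3 = 72 / 194.73 = 0.3697
Difference = 36.97 − 34.78 = 2.19 percentage points

2.2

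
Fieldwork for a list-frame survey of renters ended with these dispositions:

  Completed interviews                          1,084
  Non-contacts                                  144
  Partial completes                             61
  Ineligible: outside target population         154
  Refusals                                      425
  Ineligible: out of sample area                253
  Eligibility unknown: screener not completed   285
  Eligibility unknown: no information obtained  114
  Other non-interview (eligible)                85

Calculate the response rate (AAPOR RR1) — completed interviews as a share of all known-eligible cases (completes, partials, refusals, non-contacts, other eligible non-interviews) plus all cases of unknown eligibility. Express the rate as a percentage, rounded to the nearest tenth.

49.3%

Unknown if eligible = 285 + 114 = 399
Out of scope = 154 + 253 = 407
Num = 1084
Denominator = 1084 + 61 + 425 + 144 + 85 + 399 = 2198
RR1 = 1084 / 2198 = 0.4932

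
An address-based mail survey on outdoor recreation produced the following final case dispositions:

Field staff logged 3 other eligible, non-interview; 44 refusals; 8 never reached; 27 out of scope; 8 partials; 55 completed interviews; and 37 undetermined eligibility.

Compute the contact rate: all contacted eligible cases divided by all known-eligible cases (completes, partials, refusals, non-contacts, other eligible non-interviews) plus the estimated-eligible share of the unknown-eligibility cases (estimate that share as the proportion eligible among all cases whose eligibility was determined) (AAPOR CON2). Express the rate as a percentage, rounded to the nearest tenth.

Top = 55 + 8 + 44 + 3 = 110
Determined eligible = 55 + 8 + 44 + 8 + 3 = 118
e = 118 / (118 + 27) = 118 / 145 = 0.8138
Estimated eligible among unknowns = 0.8138 × 37 = 30.11
Denom = 118 + 30.11 = 148.11
CON2 = 110 / 148.11 = 0.7427

74.3%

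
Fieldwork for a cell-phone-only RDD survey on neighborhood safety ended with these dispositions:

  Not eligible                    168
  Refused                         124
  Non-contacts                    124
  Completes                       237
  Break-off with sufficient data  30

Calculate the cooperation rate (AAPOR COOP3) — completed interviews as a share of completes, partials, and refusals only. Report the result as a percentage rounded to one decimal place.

60.6%

Numerator: 237
Base: 237 + 30 + 124 = 391
COOP3 = 237 / 391 = 0.6061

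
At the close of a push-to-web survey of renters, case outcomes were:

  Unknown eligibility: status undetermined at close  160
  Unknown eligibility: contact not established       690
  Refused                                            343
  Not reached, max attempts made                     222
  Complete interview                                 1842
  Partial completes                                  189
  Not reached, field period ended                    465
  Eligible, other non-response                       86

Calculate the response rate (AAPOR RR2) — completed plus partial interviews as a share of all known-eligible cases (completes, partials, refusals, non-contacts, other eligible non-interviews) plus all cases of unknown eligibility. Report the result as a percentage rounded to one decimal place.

50.8%

No contact after all attempts = 465 + 222 = 687
Eligibility not determined = 690 + 160 = 850
Numerator → 1842 + 189 = 2031
Denominator → 1842 + 189 + 343 + 687 + 86 + 850 = 3997
RR2 = 2031 / 3997 = 0.5081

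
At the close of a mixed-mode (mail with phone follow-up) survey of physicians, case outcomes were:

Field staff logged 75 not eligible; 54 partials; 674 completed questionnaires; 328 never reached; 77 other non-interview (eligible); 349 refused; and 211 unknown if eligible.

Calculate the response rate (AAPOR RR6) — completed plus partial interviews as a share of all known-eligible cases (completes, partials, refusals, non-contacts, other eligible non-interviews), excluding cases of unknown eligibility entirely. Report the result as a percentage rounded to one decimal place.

Num → 674 + 54 = 728
Denom → 674 + 54 + 349 + 328 + 77 = 1482
RR6 = 728 / 1482 = 0.4912

49.1%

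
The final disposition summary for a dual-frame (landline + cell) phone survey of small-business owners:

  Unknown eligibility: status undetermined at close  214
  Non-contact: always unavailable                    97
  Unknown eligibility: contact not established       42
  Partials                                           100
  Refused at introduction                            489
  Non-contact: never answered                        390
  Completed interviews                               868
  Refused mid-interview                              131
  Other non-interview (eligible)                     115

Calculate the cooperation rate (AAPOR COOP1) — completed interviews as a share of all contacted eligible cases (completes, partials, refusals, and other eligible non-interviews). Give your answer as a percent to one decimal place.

Refusal or break-off = 489 + 131 = 620
Never reached = 390 + 97 = 487
Unknown eligibility = 42 + 214 = 256
Num → 868
Base → 868 + 100 + 620 + 115 = 1703
COOP1 = 868 / 1703 = 0.5097

51.0%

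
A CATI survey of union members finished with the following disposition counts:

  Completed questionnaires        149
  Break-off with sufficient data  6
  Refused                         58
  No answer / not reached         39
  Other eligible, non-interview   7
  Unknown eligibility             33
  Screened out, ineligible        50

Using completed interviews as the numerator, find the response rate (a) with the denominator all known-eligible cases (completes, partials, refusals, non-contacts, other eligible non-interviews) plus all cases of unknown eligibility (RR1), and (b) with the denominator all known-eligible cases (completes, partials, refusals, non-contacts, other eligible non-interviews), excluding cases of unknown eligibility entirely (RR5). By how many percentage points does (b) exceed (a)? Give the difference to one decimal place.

6.5

Numerator: 149
Base: 149 + 6 + 58 + 39 + 7 + 33 = 292
RR1 = 149 / 292 = 0.5103
Base: 149 + 6 + 58 + 39 + 7 = 259
RR5 = 149 / 259 = 0.5753
Difference = 57.53 − 51.03 = 6.50 percentage points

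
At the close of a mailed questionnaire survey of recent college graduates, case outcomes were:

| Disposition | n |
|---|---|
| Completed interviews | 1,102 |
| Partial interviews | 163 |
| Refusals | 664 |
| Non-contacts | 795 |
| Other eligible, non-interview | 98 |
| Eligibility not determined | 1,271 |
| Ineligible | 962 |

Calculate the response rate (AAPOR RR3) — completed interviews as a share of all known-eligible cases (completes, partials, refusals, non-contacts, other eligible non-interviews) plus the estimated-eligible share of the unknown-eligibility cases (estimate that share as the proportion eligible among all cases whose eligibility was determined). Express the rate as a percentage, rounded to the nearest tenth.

29.2%

Num → 1102
Known eligible → 1102 + 163 + 664 + 795 + 98 = 2822
e = 2822 / (2822 + 962) = 2822 / 3784 = 0.7458
Estimated eligible among unknowns → 0.7458 × 1271 = 947.91
Denom → 2822 + 947.91 = 3769.91
RR3 = 1102 / 3769.91 = 0.2923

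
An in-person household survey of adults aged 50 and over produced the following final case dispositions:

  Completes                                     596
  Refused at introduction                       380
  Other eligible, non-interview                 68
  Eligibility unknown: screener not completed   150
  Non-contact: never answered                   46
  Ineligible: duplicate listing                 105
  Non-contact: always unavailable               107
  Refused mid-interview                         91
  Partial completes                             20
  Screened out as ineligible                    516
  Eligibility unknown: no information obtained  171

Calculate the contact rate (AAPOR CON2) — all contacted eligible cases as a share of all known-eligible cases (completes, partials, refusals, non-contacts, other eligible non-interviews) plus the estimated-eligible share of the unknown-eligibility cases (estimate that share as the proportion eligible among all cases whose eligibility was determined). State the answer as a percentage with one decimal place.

75.7%

Refused = 380 + 91 = 471
No contact after all attempts = 46 + 107 = 153
Undetermined eligibility = 150 + 171 = 321
Ineligible = 516 + 105 = 621
Num: 596 + 20 + 471 + 68 = 1155
Known eligible: 596 + 20 + 471 + 153 + 68 = 1308
e = 1308 / (1308 + 621) = 1308 / 1929 = 0.6781
Estimated eligible among unknowns: 0.6781 × 321 = 217.67
Denom: 1308 + 217.67 = 1525.67
CON2 = 1155 / 1525.67 = 0.7570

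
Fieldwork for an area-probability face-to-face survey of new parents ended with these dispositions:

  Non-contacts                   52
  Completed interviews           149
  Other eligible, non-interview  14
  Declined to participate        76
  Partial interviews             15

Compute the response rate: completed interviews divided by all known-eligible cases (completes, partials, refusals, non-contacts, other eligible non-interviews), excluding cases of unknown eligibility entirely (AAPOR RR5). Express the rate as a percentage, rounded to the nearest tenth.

48.7%

Num → 149
Base → 149 + 15 + 76 + 52 + 14 = 306
RR5 = 149 / 306 = 0.4869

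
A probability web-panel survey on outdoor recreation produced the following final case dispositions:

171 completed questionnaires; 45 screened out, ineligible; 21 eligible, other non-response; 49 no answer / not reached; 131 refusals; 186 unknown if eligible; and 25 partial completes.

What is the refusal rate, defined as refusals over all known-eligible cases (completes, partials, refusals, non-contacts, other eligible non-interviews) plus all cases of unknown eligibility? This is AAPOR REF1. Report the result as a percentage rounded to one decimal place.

22.5%

Num = 131
Denominator = 171 + 25 + 131 + 49 + 21 + 186 = 583
REF1 = 131 / 583 = 0.2247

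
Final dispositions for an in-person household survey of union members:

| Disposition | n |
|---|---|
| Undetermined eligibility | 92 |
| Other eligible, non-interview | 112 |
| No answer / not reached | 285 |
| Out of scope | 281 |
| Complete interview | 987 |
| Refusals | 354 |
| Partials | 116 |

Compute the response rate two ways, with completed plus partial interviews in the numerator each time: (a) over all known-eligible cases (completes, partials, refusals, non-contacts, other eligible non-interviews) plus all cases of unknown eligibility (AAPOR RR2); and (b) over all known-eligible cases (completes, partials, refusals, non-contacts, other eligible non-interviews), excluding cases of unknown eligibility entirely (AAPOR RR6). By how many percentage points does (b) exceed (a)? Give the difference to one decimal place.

2.8

Top → 987 + 116 = 1103
Denominator → 987 + 116 + 354 + 285 + 112 + 92 = 1946
RR2 = 1103 / 1946 = 0.5668
Denominator → 987 + 116 + 354 + 285 + 112 = 1854
RR6 = 1103 / 1854 = 0.5949
Difference = 59.49 − 56.68 = 2.81 percentage points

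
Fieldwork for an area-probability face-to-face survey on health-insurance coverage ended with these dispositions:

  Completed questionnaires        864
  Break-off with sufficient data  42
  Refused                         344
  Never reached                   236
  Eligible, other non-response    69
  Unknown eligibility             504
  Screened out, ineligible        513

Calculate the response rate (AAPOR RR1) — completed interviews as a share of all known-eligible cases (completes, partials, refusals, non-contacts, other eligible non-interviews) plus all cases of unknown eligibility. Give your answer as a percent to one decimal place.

Num = 864
Denominator = 864 + 42 + 344 + 236 + 69 + 504 = 2059
RR1 = 864 / 2059 = 0.4196

42.0%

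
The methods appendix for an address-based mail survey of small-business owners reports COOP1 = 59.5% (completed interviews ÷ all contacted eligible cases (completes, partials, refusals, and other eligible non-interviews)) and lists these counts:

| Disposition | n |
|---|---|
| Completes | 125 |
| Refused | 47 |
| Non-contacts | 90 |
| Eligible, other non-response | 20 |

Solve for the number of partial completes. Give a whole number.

18

COOP1 = 125 / D = 0.595
D = 125 / 0.595 = 210.1
Remaining denominator categories sum to 192
partial completes = 210.1 − 192 ≈ 18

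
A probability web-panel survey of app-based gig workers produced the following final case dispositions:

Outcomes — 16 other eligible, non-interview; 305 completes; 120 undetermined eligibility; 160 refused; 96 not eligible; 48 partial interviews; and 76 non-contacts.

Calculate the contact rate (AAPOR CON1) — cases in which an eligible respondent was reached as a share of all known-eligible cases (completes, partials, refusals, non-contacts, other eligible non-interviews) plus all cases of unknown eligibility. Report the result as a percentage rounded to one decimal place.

73.0%

Numerator: 305 + 48 + 160 + 16 = 529
Base: 305 + 48 + 160 + 76 + 16 + 120 = 725
CON1 = 529 / 725 = 0.7297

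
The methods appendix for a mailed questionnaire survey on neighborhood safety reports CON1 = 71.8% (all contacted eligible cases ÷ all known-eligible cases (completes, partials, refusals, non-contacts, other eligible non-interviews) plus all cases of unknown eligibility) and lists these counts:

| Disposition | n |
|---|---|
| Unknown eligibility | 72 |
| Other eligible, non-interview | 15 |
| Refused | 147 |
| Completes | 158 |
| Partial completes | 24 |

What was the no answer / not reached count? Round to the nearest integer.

63

Numerator: 158 + 24 + 147 + 15 = 344
CON1 = 344 / D = 0.718
D = 344 / 0.718 = 479.1
Other denominator terms total 416
no answer / not reached = 479.1 − 416 ≈ 63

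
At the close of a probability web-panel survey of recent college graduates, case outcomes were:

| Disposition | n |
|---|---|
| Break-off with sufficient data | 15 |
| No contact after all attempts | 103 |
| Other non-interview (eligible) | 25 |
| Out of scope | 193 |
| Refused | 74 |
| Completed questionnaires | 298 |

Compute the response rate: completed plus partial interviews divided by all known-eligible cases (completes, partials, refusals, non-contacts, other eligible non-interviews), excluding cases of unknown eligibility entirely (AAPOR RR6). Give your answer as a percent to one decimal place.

60.8%

Num: 298 + 15 = 313
Base: 298 + 15 + 74 + 103 + 25 = 515
RR6 = 313 / 515 = 0.6078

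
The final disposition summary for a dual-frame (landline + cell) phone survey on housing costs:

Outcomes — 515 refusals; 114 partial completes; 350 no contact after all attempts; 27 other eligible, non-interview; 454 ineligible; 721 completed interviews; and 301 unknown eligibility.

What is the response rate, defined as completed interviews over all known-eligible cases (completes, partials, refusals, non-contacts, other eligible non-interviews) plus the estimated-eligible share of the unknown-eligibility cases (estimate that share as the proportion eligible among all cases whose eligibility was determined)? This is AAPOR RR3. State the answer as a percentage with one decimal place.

36.7%

Top → 721
Eligible (known) → 721 + 114 + 515 + 350 + 27 = 1727
e = 1727 / (1727 + 454) = 1727 / 2181 = 0.7918
e × U → 0.7918 × 301 = 238.33
Base → 1727 + 238.33 = 1965.33
RR3 = 721 / 1965.33 = 0.3669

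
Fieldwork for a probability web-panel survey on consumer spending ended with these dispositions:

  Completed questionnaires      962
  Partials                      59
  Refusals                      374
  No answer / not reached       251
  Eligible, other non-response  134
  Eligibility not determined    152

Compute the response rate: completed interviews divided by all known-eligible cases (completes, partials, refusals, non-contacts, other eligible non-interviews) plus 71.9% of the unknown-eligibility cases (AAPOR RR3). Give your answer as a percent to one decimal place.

50.9%

Num: 962
Known eligible: 962 + 59 + 374 + 251 + 134 = 1780
e × U: 0.7190 × 152 = 109.29
Base: 1780 + 109.29 = 1889.29
RR3 = 962 / 1889.29 = 0.5092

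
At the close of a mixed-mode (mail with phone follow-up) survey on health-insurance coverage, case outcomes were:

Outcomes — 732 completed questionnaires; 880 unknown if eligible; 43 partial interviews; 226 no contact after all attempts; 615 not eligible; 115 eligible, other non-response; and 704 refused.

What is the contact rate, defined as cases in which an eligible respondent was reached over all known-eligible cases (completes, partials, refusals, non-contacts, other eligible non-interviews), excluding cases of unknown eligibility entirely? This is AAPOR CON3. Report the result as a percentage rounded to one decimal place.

Top → 732 + 43 + 704 + 115 = 1594
Denominator → 732 + 43 + 704 + 226 + 115 = 1820
CON3 = 1594 / 1820 = 0.8758

87.6%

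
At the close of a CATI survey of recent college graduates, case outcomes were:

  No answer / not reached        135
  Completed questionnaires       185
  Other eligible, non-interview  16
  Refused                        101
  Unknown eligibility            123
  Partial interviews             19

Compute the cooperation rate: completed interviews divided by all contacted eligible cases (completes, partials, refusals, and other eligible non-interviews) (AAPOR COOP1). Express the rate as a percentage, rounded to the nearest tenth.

57.6%

Num = 185
Denominator = 185 + 19 + 101 + 16 = 321
COOP1 = 185 / 321 = 0.5763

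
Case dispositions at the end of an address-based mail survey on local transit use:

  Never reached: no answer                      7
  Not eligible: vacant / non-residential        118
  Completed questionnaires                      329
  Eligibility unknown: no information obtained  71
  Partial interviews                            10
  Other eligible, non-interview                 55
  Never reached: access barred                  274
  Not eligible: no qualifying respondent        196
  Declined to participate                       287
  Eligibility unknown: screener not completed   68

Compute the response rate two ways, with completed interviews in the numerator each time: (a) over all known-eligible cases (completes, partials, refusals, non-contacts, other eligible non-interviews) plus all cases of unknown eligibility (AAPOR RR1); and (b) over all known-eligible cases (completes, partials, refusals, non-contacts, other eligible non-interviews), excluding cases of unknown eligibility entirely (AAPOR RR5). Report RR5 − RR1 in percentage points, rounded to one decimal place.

4.3

Non-contacts = 7 + 274 = 281
Unknown eligibility = 68 + 71 = 139
Out of scope = 196 + 118 = 314
Numerator → 329
Denominator → 329 + 10 + 287 + 281 + 55 + 139 = 1101
RR1 = 329 / 1101 = 0.2988
Denominator → 329 + 10 + 287 + 281 + 55 = 962
RR5 = 329 / 962 = 0.3420
Difference = 34.20 − 29.88 = 4.32 percentage points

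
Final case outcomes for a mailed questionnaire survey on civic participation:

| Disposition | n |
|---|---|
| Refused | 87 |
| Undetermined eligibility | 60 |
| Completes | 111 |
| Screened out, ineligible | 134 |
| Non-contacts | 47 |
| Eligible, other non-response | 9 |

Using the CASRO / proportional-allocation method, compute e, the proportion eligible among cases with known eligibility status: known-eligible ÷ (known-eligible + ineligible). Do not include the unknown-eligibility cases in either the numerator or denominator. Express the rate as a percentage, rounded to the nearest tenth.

65.5%

Eligible (known) = 111 + 87 + 47 + 9 = 254
e = 254 / (254 + 134) = 254 / 388 = 0.6546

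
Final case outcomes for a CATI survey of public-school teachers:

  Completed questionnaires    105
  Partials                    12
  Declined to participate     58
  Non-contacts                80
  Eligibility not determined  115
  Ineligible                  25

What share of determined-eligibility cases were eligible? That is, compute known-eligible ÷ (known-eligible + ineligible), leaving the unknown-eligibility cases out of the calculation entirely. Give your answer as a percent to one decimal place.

Eligible (known): 105 + 12 + 58 + 80 = 255
e = 255 / (255 + 25) = 255 / 280 = 0.9107

91.1%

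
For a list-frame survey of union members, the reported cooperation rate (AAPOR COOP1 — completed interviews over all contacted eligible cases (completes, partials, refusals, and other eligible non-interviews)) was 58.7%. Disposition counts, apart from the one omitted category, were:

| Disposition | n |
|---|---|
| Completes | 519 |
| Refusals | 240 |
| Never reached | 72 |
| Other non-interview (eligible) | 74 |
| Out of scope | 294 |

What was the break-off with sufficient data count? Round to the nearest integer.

51

COOP1 = 519 / D = 0.587
D = 519 / 0.587 = 884.2
Remaining denominator categories sum to 833
break-off with sufficient data = 884.2 − 833 ≈ 51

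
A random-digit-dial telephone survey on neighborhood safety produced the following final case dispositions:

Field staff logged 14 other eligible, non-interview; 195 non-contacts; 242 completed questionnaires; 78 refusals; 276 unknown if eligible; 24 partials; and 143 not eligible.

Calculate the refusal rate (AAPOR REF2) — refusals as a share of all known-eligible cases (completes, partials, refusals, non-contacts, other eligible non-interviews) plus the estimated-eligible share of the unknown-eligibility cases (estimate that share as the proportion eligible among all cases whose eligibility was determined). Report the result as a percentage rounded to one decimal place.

Num: 78
Determined eligible: 242 + 24 + 78 + 195 + 14 = 553
e = 553 / (553 + 143) = 553 / 696 = 0.7945
e × U: 0.7945 × 276 = 219.28
Denom: 553 + 219.28 = 772.28
REF2 = 78 / 772.28 = 0.1010

10.1%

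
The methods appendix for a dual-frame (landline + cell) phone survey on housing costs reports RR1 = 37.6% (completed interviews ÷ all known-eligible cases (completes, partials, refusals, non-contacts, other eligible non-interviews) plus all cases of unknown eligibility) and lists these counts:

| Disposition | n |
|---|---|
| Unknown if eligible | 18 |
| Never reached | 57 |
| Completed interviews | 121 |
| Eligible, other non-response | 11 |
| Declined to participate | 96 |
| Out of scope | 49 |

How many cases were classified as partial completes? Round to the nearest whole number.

RR1 = 121 / D = 0.376
D = 121 / 0.376 = 321.8
Other denominator terms total 303
partial completes = 321.8 − 303 ≈ 19

19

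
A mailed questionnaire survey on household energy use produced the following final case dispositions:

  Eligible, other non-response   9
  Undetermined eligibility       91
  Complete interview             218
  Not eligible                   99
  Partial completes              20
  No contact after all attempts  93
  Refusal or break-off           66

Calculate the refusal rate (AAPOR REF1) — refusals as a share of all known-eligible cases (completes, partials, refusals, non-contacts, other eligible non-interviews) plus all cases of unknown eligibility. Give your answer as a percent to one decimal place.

Numerator → 66
Denominator → 218 + 20 + 66 + 93 + 9 + 91 = 497
REF1 = 66 / 497 = 0.1328

13.3%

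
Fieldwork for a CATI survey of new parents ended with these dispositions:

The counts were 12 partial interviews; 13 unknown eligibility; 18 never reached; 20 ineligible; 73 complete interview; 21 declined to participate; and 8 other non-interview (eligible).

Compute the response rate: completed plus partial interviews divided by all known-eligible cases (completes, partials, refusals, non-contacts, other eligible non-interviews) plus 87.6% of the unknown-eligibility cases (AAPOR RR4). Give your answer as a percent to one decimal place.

Num → 73 + 12 = 85
Eligible (known) → 73 + 12 + 21 + 18 + 8 = 132
e × U → 0.8760 × 13 = 11.39
Denom → 132 + 11.39 = 143.39
RR4 = 85 / 143.39 = 0.5928

59.3%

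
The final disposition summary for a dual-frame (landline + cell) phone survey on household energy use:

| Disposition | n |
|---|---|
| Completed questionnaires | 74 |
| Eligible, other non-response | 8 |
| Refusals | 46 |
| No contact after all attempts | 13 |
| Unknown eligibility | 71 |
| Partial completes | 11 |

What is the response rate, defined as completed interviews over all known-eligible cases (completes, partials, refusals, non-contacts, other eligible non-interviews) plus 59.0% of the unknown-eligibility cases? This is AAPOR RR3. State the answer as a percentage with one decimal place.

Num: 74
Known eligible: 74 + 11 + 46 + 13 + 8 = 152
Estimated eligible among unknowns: 0.5900 × 71 = 41.89
Denominator: 152 + 41.89 = 193.89
RR3 = 74 / 193.89 = 0.3817

38.2%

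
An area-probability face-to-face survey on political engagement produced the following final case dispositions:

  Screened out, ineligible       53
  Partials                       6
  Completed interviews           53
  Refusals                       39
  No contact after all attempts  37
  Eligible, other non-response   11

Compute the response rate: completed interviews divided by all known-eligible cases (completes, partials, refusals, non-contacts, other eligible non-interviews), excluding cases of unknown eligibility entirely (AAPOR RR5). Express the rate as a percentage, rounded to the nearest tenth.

36.3%

Top = 53
Base = 53 + 6 + 39 + 37 + 11 = 146
RR5 = 53 / 146 = 0.3630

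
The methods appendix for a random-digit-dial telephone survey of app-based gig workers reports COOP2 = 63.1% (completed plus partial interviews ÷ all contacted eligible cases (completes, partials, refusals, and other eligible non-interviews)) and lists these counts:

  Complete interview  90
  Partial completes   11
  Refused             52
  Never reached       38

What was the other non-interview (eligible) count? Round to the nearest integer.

Top = 90 + 11 = 101
COOP2 = 101 / D = 0.631
D = 101 / 0.631 = 160.1
Other denominator terms total 153
other non-interview (eligible) = 160.1 − 153 ≈ 7

7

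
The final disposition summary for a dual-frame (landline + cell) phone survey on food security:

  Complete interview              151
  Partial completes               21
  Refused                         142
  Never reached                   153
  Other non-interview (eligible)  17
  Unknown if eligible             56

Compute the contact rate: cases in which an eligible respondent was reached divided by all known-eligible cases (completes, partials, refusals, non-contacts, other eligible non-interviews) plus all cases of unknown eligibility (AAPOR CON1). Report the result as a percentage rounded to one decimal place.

Num → 151 + 21 + 142 + 17 = 331
Denominator → 151 + 21 + 142 + 153 + 17 + 56 = 540
CON1 = 331 / 540 = 0.6130

61.3%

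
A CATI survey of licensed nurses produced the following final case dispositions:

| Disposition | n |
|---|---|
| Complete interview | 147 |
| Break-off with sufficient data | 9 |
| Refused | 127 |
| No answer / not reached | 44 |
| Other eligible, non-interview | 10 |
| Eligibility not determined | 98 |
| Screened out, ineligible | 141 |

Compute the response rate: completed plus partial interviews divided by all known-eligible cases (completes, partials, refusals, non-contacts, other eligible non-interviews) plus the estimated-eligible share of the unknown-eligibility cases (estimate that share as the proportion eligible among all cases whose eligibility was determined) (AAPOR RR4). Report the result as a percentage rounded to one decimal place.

38.4%

Numerator → 147 + 9 = 156
Eligible (known) → 147 + 9 + 127 + 44 + 10 = 337
e = 337 / (337 + 141) = 337 / 478 = 0.7050
Estimated eligible among unknowns → 0.7050 × 98 = 69.09
Denominator → 337 + 69.09 = 406.09
RR4 = 156 / 406.09 = 0.3842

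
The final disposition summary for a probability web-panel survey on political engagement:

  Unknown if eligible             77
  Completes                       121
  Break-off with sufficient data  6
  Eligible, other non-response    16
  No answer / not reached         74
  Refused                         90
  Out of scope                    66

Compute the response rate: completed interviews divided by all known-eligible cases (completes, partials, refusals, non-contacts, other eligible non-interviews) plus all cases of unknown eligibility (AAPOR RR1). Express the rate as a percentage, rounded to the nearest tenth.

Top = 121
Denominator = 121 + 6 + 90 + 74 + 16 + 77 = 384
RR1 = 121 / 384 = 0.3151

31.5%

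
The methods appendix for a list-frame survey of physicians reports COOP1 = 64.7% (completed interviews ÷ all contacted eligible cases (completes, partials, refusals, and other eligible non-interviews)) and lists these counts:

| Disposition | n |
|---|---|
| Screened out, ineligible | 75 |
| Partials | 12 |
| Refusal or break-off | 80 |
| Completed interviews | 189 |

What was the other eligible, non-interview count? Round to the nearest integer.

COOP1 = 189 / D = 0.647
D = 189 / 0.647 = 292.1
Remaining denominator categories sum to 281
other eligible, non-interview = 292.1 − 281 ≈ 11

11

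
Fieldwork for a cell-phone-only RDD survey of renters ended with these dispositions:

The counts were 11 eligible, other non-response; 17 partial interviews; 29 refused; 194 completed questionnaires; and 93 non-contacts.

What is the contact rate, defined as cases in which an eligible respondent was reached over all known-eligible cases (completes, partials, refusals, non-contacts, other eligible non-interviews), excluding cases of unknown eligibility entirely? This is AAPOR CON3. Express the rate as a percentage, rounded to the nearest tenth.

73.0%

Num = 194 + 17 + 29 + 11 = 251
Base = 194 + 17 + 29 + 93 + 11 = 344
CON3 = 251 / 344 = 0.7297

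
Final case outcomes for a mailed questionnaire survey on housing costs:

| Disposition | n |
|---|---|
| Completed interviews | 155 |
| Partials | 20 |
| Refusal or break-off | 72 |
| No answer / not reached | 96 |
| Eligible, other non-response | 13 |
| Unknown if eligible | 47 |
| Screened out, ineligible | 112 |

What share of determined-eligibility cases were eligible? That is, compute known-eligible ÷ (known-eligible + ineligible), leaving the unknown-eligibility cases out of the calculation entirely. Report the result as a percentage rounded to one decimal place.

Determined eligible: 155 + 20 + 72 + 96 + 13 = 356
e = 356 / (356 + 112) = 356 / 468 = 0.7607

76.1%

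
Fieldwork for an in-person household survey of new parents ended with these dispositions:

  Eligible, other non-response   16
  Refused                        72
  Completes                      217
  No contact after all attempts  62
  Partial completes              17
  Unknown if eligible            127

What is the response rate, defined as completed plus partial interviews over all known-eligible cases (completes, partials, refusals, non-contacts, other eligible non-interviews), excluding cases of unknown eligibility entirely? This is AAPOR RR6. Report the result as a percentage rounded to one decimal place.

Numerator → 217 + 17 = 234
Denominator → 217 + 17 + 72 + 62 + 16 = 384
RR6 = 234 / 384 = 0.6094

60.9%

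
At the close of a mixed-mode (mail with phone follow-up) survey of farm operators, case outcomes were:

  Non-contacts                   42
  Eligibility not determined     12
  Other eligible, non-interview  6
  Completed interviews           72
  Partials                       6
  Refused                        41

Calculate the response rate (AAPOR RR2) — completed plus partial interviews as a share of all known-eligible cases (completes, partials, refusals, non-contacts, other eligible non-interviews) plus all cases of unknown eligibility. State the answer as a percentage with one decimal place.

Num = 72 + 6 = 78
Denom = 72 + 6 + 41 + 42 + 6 + 12 = 179
RR2 = 78 / 179 = 0.4358

43.6%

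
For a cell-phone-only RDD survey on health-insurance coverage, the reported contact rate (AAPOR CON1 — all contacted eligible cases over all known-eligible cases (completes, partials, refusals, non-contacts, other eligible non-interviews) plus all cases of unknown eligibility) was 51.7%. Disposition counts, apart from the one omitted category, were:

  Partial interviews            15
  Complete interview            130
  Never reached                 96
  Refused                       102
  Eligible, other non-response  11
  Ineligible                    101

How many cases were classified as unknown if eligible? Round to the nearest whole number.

145

Top → 130 + 15 + 102 + 11 = 258
CON1 = 258 / D = 0.517
D = 258 / 0.517 = 499.0
Rest of base = 354
unknown if eligible = 499.0 − 354 ≈ 145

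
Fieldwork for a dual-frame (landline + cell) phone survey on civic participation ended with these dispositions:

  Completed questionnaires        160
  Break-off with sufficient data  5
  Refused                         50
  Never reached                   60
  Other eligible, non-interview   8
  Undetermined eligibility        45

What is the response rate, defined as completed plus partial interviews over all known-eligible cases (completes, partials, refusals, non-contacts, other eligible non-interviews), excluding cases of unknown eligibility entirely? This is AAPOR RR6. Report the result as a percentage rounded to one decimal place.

58.3%

Num: 160 + 5 = 165
Denominator: 160 + 5 + 50 + 60 + 8 = 283
RR6 = 165 / 283 = 0.5830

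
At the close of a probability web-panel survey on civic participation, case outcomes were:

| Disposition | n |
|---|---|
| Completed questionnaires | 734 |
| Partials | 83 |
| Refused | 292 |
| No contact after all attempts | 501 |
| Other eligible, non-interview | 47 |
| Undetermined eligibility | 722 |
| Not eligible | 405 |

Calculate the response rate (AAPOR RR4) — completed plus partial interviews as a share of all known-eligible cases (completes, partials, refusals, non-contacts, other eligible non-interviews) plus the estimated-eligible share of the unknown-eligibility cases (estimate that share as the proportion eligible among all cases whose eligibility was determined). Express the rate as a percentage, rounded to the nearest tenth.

36.5%

Top: 734 + 83 = 817
Determined eligible: 734 + 83 + 292 + 501 + 47 = 1657
e = 1657 / (1657 + 405) = 1657 / 2062 = 0.8036
Eligible share of unknowns: 0.8036 × 722 = 580.20
Denominator: 1657 + 580.20 = 2237.20
RR4 = 817 / 2237.20 = 0.3652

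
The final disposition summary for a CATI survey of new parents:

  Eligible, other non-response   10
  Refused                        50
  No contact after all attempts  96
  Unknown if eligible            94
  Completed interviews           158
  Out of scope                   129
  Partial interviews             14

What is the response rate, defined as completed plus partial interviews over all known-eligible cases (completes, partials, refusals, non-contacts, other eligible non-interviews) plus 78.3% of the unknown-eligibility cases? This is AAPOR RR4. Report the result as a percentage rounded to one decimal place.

42.8%

Top: 158 + 14 = 172
Eligible (known): 158 + 14 + 50 + 96 + 10 = 328
e × U: 0.7830 × 94 = 73.60
Base: 328 + 73.60 = 401.60
RR4 = 172 / 401.60 = 0.4283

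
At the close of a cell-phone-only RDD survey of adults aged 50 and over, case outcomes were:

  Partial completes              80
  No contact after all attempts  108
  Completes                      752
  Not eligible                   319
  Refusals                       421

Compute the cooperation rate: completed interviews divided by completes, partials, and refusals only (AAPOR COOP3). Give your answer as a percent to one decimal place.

60.0%

Num → 752
Base → 752 + 80 + 421 = 1253
COOP3 = 752 / 1253 = 0.6002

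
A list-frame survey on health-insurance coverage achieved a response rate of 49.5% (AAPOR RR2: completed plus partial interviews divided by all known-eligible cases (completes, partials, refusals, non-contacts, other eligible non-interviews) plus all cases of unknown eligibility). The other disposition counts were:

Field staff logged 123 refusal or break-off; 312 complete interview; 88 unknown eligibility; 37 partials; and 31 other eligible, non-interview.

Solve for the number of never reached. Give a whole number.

Top → 312 + 37 = 349
RR2 = 349 / D = 0.495
D = 349 / 0.495 = 705.1
Other denominator terms total 591
never reached = 705.1 − 591 ≈ 114

114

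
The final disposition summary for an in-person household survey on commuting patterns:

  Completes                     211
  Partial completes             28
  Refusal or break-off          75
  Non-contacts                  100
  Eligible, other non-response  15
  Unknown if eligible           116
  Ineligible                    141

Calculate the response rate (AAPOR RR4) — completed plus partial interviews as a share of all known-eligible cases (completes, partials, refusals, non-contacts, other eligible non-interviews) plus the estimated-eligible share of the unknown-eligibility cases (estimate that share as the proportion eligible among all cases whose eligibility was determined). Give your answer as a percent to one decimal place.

46.3%

Top = 211 + 28 = 239
Eligible (known) = 211 + 28 + 75 + 100 + 15 = 429
e = 429 / (429 + 141) = 429 / 570 = 0.7526
Eligible share of unknowns = 0.7526 × 116 = 87.30
Denominator = 429 + 87.30 = 516.30
RR4 = 239 / 516.30 = 0.4629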